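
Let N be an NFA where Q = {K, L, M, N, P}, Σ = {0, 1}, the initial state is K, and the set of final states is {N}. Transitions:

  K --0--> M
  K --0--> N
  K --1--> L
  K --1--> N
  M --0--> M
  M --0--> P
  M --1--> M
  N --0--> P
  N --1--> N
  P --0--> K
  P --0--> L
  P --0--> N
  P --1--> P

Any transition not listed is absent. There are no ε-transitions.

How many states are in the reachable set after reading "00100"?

Start in {K}.
Read '0': K→{M, N}; now {M, N}.
Read '0': M→{M, P}, N→{P}; now {M, P}.
Read '1': M→{M}, P→{P}; now {M, P}.
Read '0': M→{M, P}, P→{K, L, N}; now {K, L, M, N, P}.
Read '0': K→{M, N}, L→∅, M→{M, P}, N→{P}, P→{K, L, N}; now {K, L, M, N, P}.
That set has 5 states.

5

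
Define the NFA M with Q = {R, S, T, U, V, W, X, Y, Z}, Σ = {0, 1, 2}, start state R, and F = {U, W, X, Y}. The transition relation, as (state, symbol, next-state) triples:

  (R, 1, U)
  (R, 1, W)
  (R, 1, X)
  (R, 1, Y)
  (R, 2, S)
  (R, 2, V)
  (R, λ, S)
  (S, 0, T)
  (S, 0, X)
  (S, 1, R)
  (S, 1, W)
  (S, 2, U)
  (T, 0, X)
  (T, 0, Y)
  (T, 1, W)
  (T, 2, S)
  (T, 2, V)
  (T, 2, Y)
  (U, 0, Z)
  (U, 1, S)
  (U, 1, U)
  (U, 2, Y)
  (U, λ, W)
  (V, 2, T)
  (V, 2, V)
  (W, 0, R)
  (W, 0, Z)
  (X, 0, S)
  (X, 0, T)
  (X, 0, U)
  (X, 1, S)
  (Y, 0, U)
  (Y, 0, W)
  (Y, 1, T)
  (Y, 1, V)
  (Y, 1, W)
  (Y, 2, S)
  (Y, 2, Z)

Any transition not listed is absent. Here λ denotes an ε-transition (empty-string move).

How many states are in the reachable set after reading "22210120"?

8

Start: ε-closure({R}) = {R, S}.
Read '2': {R, S} → {S, U, V, W}.
Read '2': {S, U, V, W} → {T, U, V, W, Y}.
Read '2': {T, U, V, W, Y} → {S, T, V, Y, Z}.
Read '1': {S, T, V, Y, Z} → {R, S, T, V, W}.
Read '0': {R, S, T, V, W} → {R, S, T, X, Y, Z}.
Read '1': {R, S, T, X, Y, Z} → {R, S, T, U, V, W, X, Y}.
Read '2': {R, S, T, U, V, W, X, Y} → {S, T, U, V, W, Y, Z}.
Read '0': {S, T, U, V, W, Y, Z} → {R, S, T, U, W, X, Y, Z}.
That set has 8 states.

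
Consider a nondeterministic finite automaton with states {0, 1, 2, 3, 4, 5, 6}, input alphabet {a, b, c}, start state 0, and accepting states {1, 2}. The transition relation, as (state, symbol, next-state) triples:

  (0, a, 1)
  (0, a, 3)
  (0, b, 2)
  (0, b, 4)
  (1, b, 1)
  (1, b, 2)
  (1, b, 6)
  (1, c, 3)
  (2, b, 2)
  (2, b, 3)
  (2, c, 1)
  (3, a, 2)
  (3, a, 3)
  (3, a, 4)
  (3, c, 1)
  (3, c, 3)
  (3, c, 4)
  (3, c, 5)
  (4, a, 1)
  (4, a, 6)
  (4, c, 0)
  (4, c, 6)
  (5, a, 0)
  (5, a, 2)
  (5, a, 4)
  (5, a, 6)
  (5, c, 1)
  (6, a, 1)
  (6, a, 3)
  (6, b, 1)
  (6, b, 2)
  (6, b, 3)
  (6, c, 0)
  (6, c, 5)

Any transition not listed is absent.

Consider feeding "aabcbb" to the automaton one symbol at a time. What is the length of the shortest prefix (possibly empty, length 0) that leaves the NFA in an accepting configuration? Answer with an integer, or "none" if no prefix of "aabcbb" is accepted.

1

Start in {0}.
Read 'a': {0} → {1, 3}.
None of the earlier sets intersect F, but {1, 3} does.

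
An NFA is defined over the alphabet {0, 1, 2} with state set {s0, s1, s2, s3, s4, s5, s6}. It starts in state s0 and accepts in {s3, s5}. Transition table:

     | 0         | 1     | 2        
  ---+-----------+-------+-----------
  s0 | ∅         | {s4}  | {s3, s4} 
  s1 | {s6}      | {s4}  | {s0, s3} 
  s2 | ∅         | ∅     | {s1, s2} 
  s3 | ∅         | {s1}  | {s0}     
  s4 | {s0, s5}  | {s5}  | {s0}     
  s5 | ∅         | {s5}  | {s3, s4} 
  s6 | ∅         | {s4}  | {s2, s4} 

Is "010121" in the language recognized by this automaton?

No

Start in {s0}.
Read '0': {s0} → ∅.
The set is empty and remains empty for the remaining 5 symbols.
The final set ∅ contains no accepting state.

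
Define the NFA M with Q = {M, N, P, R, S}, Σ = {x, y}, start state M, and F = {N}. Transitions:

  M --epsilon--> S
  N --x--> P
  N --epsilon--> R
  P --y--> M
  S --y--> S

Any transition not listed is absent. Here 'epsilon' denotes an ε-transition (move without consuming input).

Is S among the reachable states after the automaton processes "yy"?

Start: ε-closure({M}) = {M, S}.
Read 'y': M→∅, S→{S}; now {S}.
Read 'y': S→{S}; now {S}.
State S is in {S}.

Yes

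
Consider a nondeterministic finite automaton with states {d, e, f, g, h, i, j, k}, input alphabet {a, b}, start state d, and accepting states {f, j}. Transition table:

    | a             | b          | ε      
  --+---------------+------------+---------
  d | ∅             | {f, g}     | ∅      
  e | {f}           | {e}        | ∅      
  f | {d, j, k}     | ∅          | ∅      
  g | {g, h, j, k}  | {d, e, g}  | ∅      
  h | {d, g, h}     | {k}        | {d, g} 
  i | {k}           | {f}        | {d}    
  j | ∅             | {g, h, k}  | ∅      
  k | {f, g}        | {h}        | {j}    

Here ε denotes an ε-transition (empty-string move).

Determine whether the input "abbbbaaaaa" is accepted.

Start in {d}.
Read 'a': d→∅; now ∅.
The set is empty and remains empty for the remaining 9 symbols.
The final set ∅ contains no accepting state.

No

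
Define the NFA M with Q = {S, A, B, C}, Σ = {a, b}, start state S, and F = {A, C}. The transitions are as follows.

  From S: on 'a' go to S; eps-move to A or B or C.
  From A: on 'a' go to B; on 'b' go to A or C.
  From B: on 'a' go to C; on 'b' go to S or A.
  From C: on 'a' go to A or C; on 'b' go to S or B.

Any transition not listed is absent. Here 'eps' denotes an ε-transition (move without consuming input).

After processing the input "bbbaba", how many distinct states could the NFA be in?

4

Start: ε-closure({S}) = {S, A, B, C}.
Read 'b': {S, A, B, C} → {S, A, B, C}.
Read 'b': {S, A, B, C} → {S, A, B, C}.
Read 'b': {S, A, B, C} → {S, A, B, C}.
Read 'a': {S, A, B, C} → {S, A, B, C}.
Read 'b': {S, A, B, C} → {S, A, B, C}.
Read 'a': {S, A, B, C} → {S, A, B, C}.
That set has 4 states.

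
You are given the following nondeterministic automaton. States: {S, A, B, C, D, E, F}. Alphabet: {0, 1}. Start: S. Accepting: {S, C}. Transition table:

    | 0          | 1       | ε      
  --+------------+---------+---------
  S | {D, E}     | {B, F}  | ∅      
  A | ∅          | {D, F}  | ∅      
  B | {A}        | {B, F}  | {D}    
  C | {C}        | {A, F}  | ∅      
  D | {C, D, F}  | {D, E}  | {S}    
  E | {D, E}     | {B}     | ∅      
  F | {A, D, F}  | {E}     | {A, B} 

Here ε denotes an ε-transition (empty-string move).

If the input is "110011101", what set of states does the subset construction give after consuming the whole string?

{S, A, B, D, E, F}

Start in {S}.
Read '1': S→{B, F}; union {B, F}; ε-closure = {S, A, B, D, F}.
Read '1': S→{B, F}, A→{D, F}, B→{B, F}, D→{D, E}, F→{E}; union {B, D, E, F}; ε-closure = {S, A, B, D, E, F}.
Read '0': S→{D, E}, A→∅, B→{A}, D→{C, D, F}, E→{D, E}, F→{A, D, F}; union {A, C, D, E, F}; ε-closure = {S, A, B, C, D, E, F}.
Read '0': S→{D, E}, A→∅, B→{A}, C→{C}, D→{C, D, F}, E→{D, E}, F→{A, D, F}; union {A, C, D, E, F}; ε-closure = {S, A, B, C, D, E, F}.
Read '1': S→{B, F}, A→{D, F}, B→{B, F}, C→{A, F}, D→{D, E}, E→{B}, F→{E}; union {A, B, D, E, F}; ε-closure = {S, A, B, D, E, F}.
Read '1': S→{B, F}, A→{D, F}, B→{B, F}, D→{D, E}, E→{B}, F→{E}; union {B, D, E, F}; ε-closure = {S, A, B, D, E, F}.
Read '1': S→{B, F}, A→{D, F}, B→{B, F}, D→{D, E}, E→{B}, F→{E}; union {B, D, E, F}; ε-closure = {S, A, B, D, E, F}.
Read '0': S→{D, E}, A→∅, B→{A}, D→{C, D, F}, E→{D, E}, F→{A, D, F}; union {A, C, D, E, F}; ε-closure = {S, A, B, C, D, E, F}.
Read '1': S→{B, F}, A→{D, F}, B→{B, F}, C→{A, F}, D→{D, E}, E→{B}, F→{E}; union {A, B, D, E, F}; ε-closure = {S, A, B, D, E, F}.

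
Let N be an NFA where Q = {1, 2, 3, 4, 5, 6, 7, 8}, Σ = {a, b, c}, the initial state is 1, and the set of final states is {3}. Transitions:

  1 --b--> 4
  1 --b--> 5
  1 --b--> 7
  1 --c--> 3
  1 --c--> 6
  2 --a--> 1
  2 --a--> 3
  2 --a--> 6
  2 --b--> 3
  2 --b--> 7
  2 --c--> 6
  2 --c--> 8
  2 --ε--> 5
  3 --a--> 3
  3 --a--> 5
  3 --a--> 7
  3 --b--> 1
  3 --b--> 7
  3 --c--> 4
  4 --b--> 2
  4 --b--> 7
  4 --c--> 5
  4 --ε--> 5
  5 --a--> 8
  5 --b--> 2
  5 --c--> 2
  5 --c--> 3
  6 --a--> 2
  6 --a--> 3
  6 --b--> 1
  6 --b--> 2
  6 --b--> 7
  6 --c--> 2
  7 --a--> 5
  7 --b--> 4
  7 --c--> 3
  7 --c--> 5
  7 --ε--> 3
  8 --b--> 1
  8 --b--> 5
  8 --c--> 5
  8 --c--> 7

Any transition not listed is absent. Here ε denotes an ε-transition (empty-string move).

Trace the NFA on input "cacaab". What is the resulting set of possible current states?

{1, 2, 3, 4, 5, 7}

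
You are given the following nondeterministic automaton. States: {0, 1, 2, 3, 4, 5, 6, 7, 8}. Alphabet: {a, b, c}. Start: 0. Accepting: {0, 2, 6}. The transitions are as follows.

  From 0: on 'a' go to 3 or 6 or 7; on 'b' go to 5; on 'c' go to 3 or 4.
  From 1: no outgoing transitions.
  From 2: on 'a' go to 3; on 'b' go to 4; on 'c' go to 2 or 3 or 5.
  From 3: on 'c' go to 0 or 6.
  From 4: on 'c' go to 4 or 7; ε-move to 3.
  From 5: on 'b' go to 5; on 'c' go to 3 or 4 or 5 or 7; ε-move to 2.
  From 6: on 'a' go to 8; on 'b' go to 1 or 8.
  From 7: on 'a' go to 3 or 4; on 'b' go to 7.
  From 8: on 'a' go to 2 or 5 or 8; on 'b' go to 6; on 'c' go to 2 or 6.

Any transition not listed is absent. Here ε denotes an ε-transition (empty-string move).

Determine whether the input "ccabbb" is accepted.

Start in {0}.
Read 'c': {0} → {3, 4}.
Read 'c': {3, 4} → {0, 3, 4, 6, 7}.
Read 'a': {0, 3, 4, 6, 7} → {3, 4, 6, 7, 8}.
Read 'b': {3, 4, 6, 7, 8} → {1, 6, 7, 8}.
Read 'b': {1, 6, 7, 8} → {1, 6, 7, 8}.
Read 'b': {1, 6, 7, 8} → {1, 6, 7, 8}.
The final set {1, 6, 7, 8} contains the accepting state 6.

Yes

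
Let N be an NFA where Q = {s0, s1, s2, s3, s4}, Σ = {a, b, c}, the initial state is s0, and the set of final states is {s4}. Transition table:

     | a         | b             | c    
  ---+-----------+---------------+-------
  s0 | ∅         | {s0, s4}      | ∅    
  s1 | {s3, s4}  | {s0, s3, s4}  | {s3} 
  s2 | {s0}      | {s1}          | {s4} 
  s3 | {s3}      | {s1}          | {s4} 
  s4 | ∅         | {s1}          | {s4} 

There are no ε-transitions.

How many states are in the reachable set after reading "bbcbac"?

Start in {s0}.
Read 'b': {s0} → {s0, s4}.
Read 'b': {s0, s4} → {s0, s1, s4}.
Read 'c': {s0, s1, s4} → {s3, s4}.
Read 'b': {s3, s4} → {s1}.
Read 'a': {s1} → {s3, s4}.
Read 'c': {s3, s4} → {s4}.
That set has 1 state.

1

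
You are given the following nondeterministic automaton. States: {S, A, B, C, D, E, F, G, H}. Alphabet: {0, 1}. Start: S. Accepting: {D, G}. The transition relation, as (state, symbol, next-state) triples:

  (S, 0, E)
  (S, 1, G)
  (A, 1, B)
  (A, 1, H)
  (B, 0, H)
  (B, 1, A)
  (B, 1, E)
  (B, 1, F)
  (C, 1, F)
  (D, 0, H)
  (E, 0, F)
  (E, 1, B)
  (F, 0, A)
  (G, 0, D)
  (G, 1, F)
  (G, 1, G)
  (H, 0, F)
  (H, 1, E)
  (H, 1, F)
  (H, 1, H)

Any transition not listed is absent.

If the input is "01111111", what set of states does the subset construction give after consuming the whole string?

Start in {S}.
Read '0': {S} → {E}.
Read '1': {E} → {B}.
Read '1': {B} → {A, E, F}.
Read '1': {A, E, F} → {B, H}.
Read '1': {B, H} → {A, E, F, H}.
Read '1': {A, E, F, H} → {B, E, F, H}.
Read '1': {B, E, F, H} → {A, B, E, F, H}.
Read '1': {A, B, E, F, H} → {A, B, E, F, H}.

{A, B, E, F, H}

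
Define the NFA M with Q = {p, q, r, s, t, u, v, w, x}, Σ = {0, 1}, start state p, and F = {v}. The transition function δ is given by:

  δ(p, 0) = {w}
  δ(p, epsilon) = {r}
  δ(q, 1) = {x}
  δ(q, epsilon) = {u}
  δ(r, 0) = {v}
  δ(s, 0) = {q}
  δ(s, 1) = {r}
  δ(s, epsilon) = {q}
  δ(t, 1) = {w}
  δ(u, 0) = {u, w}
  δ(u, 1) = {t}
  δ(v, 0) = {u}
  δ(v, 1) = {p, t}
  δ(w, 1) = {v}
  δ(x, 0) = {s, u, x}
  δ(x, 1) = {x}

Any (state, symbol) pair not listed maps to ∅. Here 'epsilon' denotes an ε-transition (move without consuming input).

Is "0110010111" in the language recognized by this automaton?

No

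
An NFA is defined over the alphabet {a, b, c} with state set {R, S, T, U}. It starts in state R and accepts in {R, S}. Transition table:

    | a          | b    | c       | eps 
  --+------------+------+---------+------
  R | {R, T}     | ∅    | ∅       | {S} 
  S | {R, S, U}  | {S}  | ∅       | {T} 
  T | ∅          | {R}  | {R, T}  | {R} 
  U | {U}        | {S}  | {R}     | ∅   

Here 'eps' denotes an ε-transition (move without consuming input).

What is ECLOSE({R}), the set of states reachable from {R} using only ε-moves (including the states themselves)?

{R, S, T}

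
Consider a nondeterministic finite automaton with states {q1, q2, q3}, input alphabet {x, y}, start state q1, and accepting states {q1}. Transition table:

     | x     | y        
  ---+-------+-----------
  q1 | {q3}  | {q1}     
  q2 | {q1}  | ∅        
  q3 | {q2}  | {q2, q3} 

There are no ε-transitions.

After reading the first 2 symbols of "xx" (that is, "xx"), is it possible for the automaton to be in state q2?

Start in {q1}.
Read 'x': q1→{q3}; now {q3}.
Read 'x': q3→{q2}; now {q2}.
State q2 is in {q2}.

Yes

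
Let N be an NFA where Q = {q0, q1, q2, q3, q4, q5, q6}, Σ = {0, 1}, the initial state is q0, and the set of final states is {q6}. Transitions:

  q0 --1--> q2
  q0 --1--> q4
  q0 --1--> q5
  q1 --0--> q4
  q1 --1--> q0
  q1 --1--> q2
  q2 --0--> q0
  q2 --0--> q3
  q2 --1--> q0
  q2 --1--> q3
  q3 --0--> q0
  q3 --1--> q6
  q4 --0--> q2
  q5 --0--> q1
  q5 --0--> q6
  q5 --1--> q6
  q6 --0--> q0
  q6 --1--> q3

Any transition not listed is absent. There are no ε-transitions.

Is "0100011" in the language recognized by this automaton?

No

Start in {q0}.
Read '0': {q0} → ∅.
The set is empty and remains empty for the remaining 6 symbols.
The final set ∅ contains no accepting state.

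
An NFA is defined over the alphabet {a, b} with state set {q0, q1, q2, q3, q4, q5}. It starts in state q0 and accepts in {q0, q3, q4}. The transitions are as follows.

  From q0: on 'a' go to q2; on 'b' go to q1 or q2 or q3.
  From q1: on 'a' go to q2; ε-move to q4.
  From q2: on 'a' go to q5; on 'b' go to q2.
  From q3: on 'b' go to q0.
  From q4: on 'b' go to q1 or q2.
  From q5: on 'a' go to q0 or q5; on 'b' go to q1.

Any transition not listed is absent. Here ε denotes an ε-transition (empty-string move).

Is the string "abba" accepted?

Start in {q0}.
Read 'a': q0→{q2}; now {q2}.
Read 'b': q2→{q2}; now {q2}.
Read 'b': q2→{q2}; now {q2}.
Read 'a': q2→{q5}; now {q5}.
The final set {q5} contains no accepting state.

No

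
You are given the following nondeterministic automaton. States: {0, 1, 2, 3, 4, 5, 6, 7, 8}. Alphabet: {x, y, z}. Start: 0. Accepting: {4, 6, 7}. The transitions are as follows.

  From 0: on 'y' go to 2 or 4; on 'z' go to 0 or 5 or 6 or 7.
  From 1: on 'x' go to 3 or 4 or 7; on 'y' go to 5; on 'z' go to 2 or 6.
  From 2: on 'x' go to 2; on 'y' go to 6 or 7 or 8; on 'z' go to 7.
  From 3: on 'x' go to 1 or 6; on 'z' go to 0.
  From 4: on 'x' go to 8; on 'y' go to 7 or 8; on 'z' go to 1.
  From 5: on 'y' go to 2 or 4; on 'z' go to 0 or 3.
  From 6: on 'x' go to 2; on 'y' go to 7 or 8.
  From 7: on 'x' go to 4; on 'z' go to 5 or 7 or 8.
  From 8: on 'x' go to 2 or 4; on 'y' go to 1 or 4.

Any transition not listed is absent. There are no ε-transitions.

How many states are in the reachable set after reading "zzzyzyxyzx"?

Start in {0}.
Read 'z': 0→{0, 5, 6, 7}; now {0, 5, 6, 7}.
Read 'z': 0→{0, 5, 6, 7}, 5→{0, 3}, 6→∅, 7→{5, 7, 8}; now {0, 3, 5, 6, 7, 8}.
Read 'z': 0→{0, 5, 6, 7}, 3→{0}, 5→{0, 3}, 6→∅, 7→{5, 7, 8}, 8→∅; now {0, 3, 5, 6, 7, 8}.
Read 'y': 0→{2, 4}, 3→∅, 5→{2, 4}, 6→{7, 8}, 7→∅, 8→{1, 4}; now {1, 2, 4, 7, 8}.
Read 'z': 1→{2, 6}, 2→{7}, 4→{1}, 7→{5, 7, 8}, 8→∅; now {1, 2, 5, 6, 7, 8}.
Read 'y': 1→{5}, 2→{6, 7, 8}, 5→{2, 4}, 6→{7, 8}, 7→∅, 8→{1, 4}; now {1, 2, 4, 5, 6, 7, 8}.
Read 'x': 1→{3, 4, 7}, 2→{2}, 4→{8}, 5→∅, 6→{2}, 7→{4}, 8→{2, 4}; now {2, 3, 4, 7, 8}.
Read 'y': 2→{6, 7, 8}, 3→∅, 4→{7, 8}, 7→∅, 8→{1, 4}; now {1, 4, 6, 7, 8}.
Read 'z': 1→{2, 6}, 4→{1}, 6→∅, 7→{5, 7, 8}, 8→∅; now {1, 2, 5, 6, 7, 8}.
Read 'x': 1→{3, 4, 7}, 2→{2}, 5→∅, 6→{2}, 7→{4}, 8→{2, 4}; now {2, 3, 4, 7}.
That set has 4 states.

4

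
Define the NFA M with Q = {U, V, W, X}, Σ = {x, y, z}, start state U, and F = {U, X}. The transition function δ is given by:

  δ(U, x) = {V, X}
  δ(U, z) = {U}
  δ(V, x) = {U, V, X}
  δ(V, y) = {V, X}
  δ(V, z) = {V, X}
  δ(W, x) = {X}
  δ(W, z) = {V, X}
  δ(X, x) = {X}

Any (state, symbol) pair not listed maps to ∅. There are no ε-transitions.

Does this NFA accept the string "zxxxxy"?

Yes

Start in {U}.
Read 'z': {U} → {U}.
Read 'x': {U} → {V, X}.
Read 'x': {V, X} → {U, V, X}.
Read 'x': {U, V, X} → {U, V, X}.
Read 'x': {U, V, X} → {U, V, X}.
Read 'y': {U, V, X} → {V, X}.
The final set {V, X} contains the accepting state X.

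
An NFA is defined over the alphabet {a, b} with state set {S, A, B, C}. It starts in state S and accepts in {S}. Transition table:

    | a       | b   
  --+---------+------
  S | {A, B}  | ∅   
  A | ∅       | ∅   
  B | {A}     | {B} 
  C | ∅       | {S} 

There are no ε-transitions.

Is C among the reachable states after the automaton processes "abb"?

Start in {S}.
Read 'a': S→{A, B}; now {A, B}.
Read 'b': A→∅, B→{B}; now {B}.
Read 'b': B→{B}; now {B}.
State C is not in {B}.

No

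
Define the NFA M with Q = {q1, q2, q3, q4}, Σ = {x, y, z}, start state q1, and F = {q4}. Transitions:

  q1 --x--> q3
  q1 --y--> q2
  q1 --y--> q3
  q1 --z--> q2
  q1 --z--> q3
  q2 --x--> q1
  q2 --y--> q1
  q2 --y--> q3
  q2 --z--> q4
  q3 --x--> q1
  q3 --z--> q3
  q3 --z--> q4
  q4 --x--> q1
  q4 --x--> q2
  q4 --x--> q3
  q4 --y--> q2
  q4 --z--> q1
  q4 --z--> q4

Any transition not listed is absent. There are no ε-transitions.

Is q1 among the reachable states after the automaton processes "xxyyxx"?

Yes

Start in {q1}.
Read 'x': q1→{q3}; now {q3}.
Read 'x': q3→{q1}; now {q1}.
Read 'y': q1→{q2, q3}; now {q2, q3}.
Read 'y': q2→{q1, q3}, q3→∅; now {q1, q3}.
Read 'x': q1→{q3}, q3→{q1}; now {q1, q3}.
Read 'x': q1→{q3}, q3→{q1}; now {q1, q3}.
State q1 is in {q1, q3}.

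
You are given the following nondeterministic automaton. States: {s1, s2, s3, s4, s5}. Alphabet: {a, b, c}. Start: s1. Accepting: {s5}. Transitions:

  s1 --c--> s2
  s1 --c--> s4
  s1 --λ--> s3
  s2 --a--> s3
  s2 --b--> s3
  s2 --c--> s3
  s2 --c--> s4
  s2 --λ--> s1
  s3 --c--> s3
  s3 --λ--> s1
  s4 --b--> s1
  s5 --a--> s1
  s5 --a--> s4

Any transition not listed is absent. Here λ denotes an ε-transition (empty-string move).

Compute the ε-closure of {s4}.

{s4}

Begin with {s4}.
No ε-moves leave this set, so the closure equals the set itself.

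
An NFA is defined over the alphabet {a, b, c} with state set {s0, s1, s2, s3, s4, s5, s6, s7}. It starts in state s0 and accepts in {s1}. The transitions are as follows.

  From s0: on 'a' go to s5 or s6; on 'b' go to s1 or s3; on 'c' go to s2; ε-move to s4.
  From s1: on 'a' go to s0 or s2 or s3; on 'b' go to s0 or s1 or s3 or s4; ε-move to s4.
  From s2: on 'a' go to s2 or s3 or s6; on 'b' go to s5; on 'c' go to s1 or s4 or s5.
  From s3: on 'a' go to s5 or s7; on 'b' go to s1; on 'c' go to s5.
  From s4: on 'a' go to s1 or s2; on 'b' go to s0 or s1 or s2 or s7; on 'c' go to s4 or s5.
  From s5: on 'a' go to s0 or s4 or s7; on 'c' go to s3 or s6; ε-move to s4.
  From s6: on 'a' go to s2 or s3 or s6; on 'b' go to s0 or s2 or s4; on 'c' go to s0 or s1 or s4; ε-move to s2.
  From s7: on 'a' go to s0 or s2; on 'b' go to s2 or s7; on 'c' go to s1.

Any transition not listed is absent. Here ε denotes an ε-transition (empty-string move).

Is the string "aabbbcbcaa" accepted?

Start: ε-closure({s0}) = {s0, s4}.
Read 'a': s0→{s5, s6}, s4→{s1, s2}; union {s1, s2, s5, s6}; ε-closure = {s1, s2, s4, s5, s6}.
Read 'a': s1→{s0, s2, s3}, s2→{s2, s3, s6}, s4→{s1, s2}, s5→{s0, s4, s7}, s6→{s2, s3, s6}; now {s0, s1, s2, s3, s4, s6, s7}.
Read 'b': s0→{s1, s3}, s1→{s0, s1, s3, s4}, s2→{s5}, s3→{s1}, s4→{s0, s1, s2, s7}, s6→{s0, s2, s4}, s7→{s2, s7}; now {s0, s1, s2, s3, s4, s5, s7}.
Read 'b': s0→{s1, s3}, s1→{s0, s1, s3, s4}, s2→{s5}, s3→{s1}, s4→{s0, s1, s2, s7}, s5→∅, s7→{s2, s7}; now {s0, s1, s2, s3, s4, s5, s7}.
Read 'b': s0→{s1, s3}, s1→{s0, s1, s3, s4}, s2→{s5}, s3→{s1}, s4→{s0, s1, s2, s7}, s5→∅, s7→{s2, s7}; now {s0, s1, s2, s3, s4, s5, s7}.
Read 'c': s0→{s2}, s1→∅, s2→{s1, s4, s5}, s3→{s5}, s4→{s4, s5}, s5→{s3, s6}, s7→{s1}; now {s1, s2, s3, s4, s5, s6}.
Read 'b': s1→{s0, s1, s3, s4}, s2→{s5}, s3→{s1}, s4→{s0, s1, s2, s7}, s5→∅, s6→{s0, s2, s4}; now {s0, s1, s2, s3, s4, s5, s7}.
Read 'c': s0→{s2}, s1→∅, s2→{s1, s4, s5}, s3→{s5}, s4→{s4, s5}, s5→{s3, s6}, s7→{s1}; now {s1, s2, s3, s4, s5, s6}.
Read 'a': s1→{s0, s2, s3}, s2→{s2, s3, s6}, s3→{s5, s7}, s4→{s1, s2}, s5→{s0, s4, s7}, s6→{s2, s3, s6}; now {s0, s1, s2, s3, s4, s5, s6, s7}.
Read 'a': s0→{s5, s6}, s1→{s0, s2, s3}, s2→{s2, s3, s6}, s3→{s5, s7}, s4→{s1, s2}, s5→{s0, s4, s7}, s6→{s2, s3, s6}, s7→{s0, s2}; now {s0, s1, s2, s3, s4, s5, s6, s7}.
The final set {s0, s1, s2, s3, s4, s5, s6, s7} contains the accepting state s1.

Yes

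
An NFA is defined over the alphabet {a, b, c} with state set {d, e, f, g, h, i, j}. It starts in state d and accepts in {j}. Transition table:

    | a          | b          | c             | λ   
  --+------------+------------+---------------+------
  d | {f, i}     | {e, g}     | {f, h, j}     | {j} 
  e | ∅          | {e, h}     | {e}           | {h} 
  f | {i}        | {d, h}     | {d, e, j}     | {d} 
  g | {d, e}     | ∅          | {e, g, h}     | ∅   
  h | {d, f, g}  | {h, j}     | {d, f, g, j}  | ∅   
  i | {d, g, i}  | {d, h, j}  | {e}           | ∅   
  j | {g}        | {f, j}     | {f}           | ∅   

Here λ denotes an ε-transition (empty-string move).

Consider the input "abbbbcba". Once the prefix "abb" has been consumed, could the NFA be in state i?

No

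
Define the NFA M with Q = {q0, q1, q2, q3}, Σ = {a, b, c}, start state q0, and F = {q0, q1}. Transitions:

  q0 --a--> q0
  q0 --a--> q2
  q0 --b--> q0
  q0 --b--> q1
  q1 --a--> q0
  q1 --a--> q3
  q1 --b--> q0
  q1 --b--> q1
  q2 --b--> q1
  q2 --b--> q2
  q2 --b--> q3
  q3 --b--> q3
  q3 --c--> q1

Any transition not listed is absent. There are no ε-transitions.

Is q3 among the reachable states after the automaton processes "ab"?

Yes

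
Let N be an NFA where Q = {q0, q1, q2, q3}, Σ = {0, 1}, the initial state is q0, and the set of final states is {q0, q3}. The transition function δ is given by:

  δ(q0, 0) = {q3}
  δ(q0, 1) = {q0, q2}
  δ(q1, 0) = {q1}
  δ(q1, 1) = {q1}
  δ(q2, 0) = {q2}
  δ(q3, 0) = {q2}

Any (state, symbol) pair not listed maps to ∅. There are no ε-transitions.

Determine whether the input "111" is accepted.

Yes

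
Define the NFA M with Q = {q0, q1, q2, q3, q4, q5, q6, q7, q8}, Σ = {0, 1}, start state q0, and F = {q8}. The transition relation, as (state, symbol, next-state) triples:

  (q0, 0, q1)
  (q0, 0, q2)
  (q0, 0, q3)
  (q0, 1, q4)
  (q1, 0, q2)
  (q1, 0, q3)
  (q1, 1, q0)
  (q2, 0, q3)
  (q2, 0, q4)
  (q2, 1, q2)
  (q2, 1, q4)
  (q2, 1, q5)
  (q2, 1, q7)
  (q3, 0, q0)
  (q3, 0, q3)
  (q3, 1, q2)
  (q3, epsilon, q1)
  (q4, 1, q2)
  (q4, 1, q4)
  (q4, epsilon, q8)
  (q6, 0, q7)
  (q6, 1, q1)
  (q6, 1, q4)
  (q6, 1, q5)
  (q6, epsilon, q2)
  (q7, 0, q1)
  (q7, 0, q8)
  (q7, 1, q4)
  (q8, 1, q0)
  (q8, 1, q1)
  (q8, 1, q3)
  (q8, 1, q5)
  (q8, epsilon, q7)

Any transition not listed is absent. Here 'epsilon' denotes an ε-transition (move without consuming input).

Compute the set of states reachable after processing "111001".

{q0, q1, q2, q3, q4, q5, q7, q8}

Start in {q0}.
Read '1': {q0} → {q4, q7, q8}.
Read '1': {q4, q7, q8} → {q0, q1, q2, q3, q4, q5, q7, q8}.
Read '1': {q0, q1, q2, q3, q4, q5, q7, q8} → {q0, q1, q2, q3, q4, q5, q7, q8}.
Read '0': {q0, q1, q2, q3, q4, q5, q7, q8} → {q0, q1, q2, q3, q4, q7, q8}.
Read '0': {q0, q1, q2, q3, q4, q7, q8} → {q0, q1, q2, q3, q4, q7, q8}.
Read '1': {q0, q1, q2, q3, q4, q7, q8} → {q0, q1, q2, q3, q4, q5, q7, q8}.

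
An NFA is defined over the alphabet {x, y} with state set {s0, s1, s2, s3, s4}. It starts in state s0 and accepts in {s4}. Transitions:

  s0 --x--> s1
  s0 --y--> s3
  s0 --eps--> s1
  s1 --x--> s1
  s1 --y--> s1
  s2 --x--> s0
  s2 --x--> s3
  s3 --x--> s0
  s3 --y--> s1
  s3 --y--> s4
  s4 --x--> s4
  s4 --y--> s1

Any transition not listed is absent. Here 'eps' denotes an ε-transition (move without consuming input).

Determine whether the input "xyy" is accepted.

Start: ε-closure({s0}) = {s0, s1}.
Read 'x': s0→{s1}, s1→{s1}; now {s1}.
Read 'y': s1→{s1}; now {s1}.
Read 'y': s1→{s1}; now {s1}.
The final set {s1} contains no accepting state.

No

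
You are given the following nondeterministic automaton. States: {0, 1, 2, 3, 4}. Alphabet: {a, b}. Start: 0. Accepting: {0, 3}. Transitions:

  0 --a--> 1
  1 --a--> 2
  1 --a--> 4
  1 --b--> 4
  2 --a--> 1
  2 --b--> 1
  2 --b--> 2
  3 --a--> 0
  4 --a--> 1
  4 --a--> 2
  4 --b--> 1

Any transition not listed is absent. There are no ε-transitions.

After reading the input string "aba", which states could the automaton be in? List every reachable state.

Start in {0}.
Read 'a': {0} → {1}.
Read 'b': {1} → {4}.
Read 'a': {4} → {1, 2}.

{1, 2}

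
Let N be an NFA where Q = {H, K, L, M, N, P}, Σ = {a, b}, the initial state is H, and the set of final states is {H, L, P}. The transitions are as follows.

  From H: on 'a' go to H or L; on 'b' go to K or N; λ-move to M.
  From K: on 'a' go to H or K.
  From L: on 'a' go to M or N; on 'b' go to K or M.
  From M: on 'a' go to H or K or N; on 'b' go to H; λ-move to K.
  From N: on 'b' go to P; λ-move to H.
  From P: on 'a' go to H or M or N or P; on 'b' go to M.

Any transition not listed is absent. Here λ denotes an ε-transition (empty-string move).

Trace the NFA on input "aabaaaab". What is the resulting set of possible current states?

{H, K, M, N, P}

Start: ε-closure({H}) = {H, K, M}.
Read 'a': H→{H, L}, K→{H, K}, M→{H, K, N}; union {H, K, L, N}; ε-closure = {H, K, L, M, N}.
Read 'a': H→{H, L}, K→{H, K}, L→{M, N}, M→{H, K, N}, N→∅; now {H, K, L, M, N}.
Read 'b': H→{K, N}, K→∅, L→{K, M}, M→{H}, N→{P}; now {H, K, M, N, P}.
Read 'a': H→{H, L}, K→{H, K}, M→{H, K, N}, N→∅, P→{H, M, N, P}; now {H, K, L, M, N, P}.
Read 'a': H→{H, L}, K→{H, K}, L→{M, N}, M→{H, K, N}, N→∅, P→{H, M, N, P}; now {H, K, L, M, N, P}.
Read 'a': H→{H, L}, K→{H, K}, L→{M, N}, M→{H, K, N}, N→∅, P→{H, M, N, P}; now {H, K, L, M, N, P}.
Read 'a': H→{H, L}, K→{H, K}, L→{M, N}, M→{H, K, N}, N→∅, P→{H, M, N, P}; now {H, K, L, M, N, P}.
Read 'b': H→{K, N}, K→∅, L→{K, M}, M→{H}, N→{P}, P→{M}; now {H, K, M, N, P}.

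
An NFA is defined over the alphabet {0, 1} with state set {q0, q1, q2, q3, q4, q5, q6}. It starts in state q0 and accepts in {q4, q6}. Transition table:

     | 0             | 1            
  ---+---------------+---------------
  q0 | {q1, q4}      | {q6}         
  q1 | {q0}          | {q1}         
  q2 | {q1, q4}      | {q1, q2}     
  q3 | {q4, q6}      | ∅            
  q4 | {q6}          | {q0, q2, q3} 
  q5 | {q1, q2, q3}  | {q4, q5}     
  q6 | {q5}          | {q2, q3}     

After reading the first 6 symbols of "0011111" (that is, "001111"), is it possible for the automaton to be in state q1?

Start in {q0}.
Read '0': {q0} → {q1, q4}.
Read '0': {q1, q4} → {q0, q6}.
Read '1': {q0, q6} → {q2, q3, q6}.
Read '1': {q2, q3, q6} → {q1, q2, q3}.
Read '1': {q1, q2, q3} → {q1, q2}.
Read '1': {q1, q2} → {q1, q2}.
State q1 is in {q1, q2}.

Yes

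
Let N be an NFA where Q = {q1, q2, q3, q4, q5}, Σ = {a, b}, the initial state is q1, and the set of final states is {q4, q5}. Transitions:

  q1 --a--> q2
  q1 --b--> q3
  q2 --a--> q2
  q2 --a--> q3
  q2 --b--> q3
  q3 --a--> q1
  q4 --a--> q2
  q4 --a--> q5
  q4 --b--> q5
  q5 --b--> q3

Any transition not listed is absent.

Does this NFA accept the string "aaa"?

No

Start in {q1}.
Read 'a': q1→{q2}; now {q2}.
Read 'a': q2→{q2, q3}; now {q2, q3}.
Read 'a': q2→{q2, q3}, q3→{q1}; now {q1, q2, q3}.
The final set {q1, q2, q3} contains no accepting state.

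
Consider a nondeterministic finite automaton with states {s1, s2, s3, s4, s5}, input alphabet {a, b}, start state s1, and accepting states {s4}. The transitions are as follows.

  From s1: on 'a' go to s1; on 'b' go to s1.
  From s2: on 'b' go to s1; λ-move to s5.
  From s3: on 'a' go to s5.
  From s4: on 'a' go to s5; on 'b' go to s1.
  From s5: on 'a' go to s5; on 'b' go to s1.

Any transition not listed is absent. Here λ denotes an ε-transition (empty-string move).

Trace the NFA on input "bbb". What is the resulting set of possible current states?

Start in {s1}.
Read 'b': s1→{s1}; now {s1}.
Read 'b': s1→{s1}; now {s1}.
Read 'b': s1→{s1}; now {s1}.

{s1}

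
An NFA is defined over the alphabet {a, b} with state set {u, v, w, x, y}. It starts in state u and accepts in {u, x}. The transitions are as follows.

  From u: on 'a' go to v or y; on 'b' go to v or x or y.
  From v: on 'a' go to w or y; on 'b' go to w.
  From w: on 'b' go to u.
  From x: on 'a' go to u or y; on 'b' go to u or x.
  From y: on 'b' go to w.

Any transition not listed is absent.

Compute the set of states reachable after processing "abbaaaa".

∅

Start in {u}.
Read 'a': {u} → {v, y}.
Read 'b': {v, y} → {w}.
Read 'b': {w} → {u}.
Read 'a': {u} → {v, y}.
Read 'a': {v, y} → {w, y}.
Read 'a': {w, y} → ∅.
The set is empty and remains empty for the remaining 1 symbol.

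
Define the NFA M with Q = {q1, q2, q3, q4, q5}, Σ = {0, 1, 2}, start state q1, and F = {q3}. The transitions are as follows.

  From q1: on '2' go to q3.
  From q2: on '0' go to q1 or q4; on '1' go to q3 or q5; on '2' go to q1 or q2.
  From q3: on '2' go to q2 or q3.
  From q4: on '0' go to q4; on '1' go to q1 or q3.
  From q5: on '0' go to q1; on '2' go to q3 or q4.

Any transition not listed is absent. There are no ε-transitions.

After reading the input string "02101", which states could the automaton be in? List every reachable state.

Start in {q1}.
Read '0': {q1} → ∅.
The set is empty and remains empty for the remaining 4 symbols.

∅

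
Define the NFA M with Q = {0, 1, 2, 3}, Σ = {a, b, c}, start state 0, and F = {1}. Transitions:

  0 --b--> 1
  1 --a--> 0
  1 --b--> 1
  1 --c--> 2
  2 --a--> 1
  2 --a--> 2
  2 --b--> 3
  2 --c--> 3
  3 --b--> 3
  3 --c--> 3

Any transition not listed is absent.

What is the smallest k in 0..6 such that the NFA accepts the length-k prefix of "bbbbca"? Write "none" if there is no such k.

1

Start in {0}.
Read 'b': 0→{1}; now {1}.
None of the earlier sets intersect F, but {1} does.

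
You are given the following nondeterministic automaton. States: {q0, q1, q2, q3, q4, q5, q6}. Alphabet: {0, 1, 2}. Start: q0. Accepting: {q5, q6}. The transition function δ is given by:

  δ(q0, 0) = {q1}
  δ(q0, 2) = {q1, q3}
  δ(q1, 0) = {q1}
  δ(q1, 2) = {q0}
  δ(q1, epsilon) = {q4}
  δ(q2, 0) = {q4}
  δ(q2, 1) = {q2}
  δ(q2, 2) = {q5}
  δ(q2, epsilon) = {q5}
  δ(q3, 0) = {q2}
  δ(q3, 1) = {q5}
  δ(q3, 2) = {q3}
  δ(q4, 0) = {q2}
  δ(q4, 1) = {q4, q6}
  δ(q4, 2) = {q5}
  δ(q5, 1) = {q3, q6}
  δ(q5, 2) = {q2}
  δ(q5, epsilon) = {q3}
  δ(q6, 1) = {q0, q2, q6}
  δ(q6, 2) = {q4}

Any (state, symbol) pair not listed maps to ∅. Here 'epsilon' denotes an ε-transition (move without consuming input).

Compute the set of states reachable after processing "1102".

∅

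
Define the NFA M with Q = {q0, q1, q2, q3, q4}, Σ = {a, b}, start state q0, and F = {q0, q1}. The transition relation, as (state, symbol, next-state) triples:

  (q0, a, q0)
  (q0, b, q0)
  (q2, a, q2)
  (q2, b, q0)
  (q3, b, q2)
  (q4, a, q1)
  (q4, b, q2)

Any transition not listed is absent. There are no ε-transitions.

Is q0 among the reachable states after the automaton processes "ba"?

Start in {q0}.
Read 'b': q0→{q0}; now {q0}.
Read 'a': q0→{q0}; now {q0}.
State q0 is in {q0}.

Yes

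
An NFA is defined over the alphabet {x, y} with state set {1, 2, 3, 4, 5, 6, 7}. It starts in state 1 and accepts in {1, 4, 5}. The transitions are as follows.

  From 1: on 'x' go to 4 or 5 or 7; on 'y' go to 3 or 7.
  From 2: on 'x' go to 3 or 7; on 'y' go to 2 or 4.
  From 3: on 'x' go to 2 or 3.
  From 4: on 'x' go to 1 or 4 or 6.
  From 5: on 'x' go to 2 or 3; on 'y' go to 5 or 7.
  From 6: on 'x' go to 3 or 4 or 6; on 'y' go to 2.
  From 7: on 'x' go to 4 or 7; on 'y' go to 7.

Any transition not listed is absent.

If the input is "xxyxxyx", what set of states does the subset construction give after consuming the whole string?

Start in {1}.
Read 'x': {1} → {4, 5, 7}.
Read 'x': {4, 5, 7} → {1, 2, 3, 4, 6, 7}.
Read 'y': {1, 2, 3, 4, 6, 7} → {2, 3, 4, 7}.
Read 'x': {2, 3, 4, 7} → {1, 2, 3, 4, 6, 7}.
Read 'x': {1, 2, 3, 4, 6, 7} → {1, 2, 3, 4, 5, 6, 7}.
Read 'y': {1, 2, 3, 4, 5, 6, 7} → {2, 3, 4, 5, 7}.
Read 'x': {2, 3, 4, 5, 7} → {1, 2, 3, 4, 6, 7}.

{1, 2, 3, 4, 6, 7}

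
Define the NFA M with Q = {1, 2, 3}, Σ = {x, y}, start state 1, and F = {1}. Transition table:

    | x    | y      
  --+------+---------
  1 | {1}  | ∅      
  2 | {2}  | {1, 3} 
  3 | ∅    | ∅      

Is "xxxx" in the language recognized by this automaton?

Start in {1}.
Read 'x': {1} → {1}.
Read 'x': {1} → {1}.
Read 'x': {1} → {1}.
Read 'x': {1} → {1}.
The final set {1} contains the accepting state 1.

Yes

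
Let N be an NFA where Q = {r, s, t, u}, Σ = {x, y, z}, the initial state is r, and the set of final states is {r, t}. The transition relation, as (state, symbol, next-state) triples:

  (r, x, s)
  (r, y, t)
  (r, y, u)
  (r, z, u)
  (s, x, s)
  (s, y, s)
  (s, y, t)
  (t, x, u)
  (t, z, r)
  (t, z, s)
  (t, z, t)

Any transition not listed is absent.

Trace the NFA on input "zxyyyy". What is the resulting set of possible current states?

∅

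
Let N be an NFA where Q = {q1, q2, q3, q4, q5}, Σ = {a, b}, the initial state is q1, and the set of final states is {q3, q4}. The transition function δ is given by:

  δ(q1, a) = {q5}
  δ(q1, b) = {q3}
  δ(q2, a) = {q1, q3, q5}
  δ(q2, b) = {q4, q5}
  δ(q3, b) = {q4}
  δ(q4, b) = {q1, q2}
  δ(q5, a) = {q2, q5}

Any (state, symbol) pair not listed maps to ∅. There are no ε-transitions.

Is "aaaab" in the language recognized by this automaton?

Start in {q1}.
Read 'a': q1→{q5}; now {q5}.
Read 'a': q5→{q2, q5}; now {q2, q5}.
Read 'a': q2→{q1, q3, q5}, q5→{q2, q5}; now {q1, q2, q3, q5}.
Read 'a': q1→{q5}, q2→{q1, q3, q5}, q3→∅, q5→{q2, q5}; now {q1, q2, q3, q5}.
Read 'b': q1→{q3}, q2→{q4, q5}, q3→{q4}, q5→∅; now {q3, q4, q5}.
The final set {q3, q4, q5} contains the accepting states q3, q4.

Yes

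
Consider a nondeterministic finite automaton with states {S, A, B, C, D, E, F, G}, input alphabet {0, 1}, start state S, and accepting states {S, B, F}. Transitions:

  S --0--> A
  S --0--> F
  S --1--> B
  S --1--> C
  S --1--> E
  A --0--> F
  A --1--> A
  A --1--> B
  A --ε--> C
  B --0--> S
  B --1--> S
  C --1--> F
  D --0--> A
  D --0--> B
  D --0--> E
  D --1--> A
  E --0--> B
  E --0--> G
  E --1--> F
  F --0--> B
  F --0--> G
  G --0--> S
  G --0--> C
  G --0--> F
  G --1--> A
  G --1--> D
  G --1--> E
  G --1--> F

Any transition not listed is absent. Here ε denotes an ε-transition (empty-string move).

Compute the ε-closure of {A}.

{A, C}

Begin with {A}.
ε-move A → C; add C.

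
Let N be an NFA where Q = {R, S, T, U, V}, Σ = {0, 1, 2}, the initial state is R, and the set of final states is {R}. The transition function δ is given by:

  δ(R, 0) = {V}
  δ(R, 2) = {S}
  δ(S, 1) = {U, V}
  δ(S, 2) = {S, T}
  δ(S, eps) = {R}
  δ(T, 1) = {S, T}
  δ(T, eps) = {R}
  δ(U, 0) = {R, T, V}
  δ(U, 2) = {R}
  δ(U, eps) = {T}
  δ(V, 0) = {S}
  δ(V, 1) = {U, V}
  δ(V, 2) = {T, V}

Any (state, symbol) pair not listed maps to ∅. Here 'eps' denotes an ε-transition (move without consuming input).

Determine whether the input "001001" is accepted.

Yes

Start in {R}.
Read '0': {R} → {V}.
Read '0': {V} → {R, S}.
Read '1': {R, S} → {R, T, U, V}.
Read '0': {R, T, U, V} → {R, S, T, V}.
Read '0': {R, S, T, V} → {R, S, V}.
Read '1': {R, S, V} → {R, T, U, V}.
The final set {R, T, U, V} contains the accepting state R.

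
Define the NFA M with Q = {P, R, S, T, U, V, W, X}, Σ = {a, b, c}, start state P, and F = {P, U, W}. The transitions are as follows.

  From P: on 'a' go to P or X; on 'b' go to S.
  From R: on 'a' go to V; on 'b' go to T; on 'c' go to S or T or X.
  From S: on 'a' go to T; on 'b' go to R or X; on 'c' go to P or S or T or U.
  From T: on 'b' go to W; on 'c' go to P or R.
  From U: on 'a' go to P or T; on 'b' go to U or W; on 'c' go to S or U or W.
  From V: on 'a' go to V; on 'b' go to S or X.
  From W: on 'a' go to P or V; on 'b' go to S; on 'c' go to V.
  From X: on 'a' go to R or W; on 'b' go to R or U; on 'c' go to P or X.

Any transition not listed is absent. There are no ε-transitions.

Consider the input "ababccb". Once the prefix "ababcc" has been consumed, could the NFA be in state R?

Start in {P}.
Read 'a': P→{P, X}; now {P, X}.
Read 'b': P→{S}, X→{R, U}; now {R, S, U}.
Read 'a': R→{V}, S→{T}, U→{P, T}; now {P, T, V}.
Read 'b': P→{S}, T→{W}, V→{S, X}; now {S, W, X}.
Read 'c': S→{P, S, T, U}, W→{V}, X→{P, X}; now {P, S, T, U, V, X}.
Read 'c': P→∅, S→{P, S, T, U}, T→{P, R}, U→{S, U, W}, V→∅, X→{P, X}; now {P, R, S, T, U, W, X}.
State R is in {P, R, S, T, U, W, X}.

Yes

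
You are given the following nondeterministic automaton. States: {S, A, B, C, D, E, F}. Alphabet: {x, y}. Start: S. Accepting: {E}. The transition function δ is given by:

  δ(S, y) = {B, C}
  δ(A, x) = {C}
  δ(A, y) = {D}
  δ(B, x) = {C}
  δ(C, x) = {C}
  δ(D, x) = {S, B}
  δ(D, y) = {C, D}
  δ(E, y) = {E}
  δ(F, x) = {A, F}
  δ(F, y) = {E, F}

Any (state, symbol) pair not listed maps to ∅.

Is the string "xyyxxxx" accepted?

No

Start in {S}.
Read 'x': S→∅; now ∅.
The set is empty and remains empty for the remaining 6 symbols.
The final set ∅ contains no accepting state.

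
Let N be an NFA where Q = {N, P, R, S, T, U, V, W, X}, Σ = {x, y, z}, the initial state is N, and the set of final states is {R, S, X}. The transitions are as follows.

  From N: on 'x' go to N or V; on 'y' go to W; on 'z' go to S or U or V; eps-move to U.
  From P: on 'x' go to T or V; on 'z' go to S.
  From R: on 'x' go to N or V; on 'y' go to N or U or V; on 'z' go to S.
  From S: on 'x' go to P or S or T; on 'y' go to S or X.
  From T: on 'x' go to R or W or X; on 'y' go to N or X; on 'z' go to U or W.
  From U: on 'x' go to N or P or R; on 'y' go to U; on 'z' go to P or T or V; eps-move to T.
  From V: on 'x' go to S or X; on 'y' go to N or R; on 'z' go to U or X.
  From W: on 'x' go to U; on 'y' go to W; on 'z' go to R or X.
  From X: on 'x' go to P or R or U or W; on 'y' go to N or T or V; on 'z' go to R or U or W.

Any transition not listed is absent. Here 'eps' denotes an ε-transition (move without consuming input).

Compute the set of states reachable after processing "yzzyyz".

{P, R, S, T, U, V, W, X}

Start: ε-closure({N}) = {N, T, U}.
Read 'y': {N, T, U} → {N, T, U, W, X}.
Read 'z': {N, T, U, W, X} → {P, R, S, T, U, V, W, X}.
Read 'z': {P, R, S, T, U, V, W, X} → {P, R, S, T, U, V, W, X}.
Read 'y': {P, R, S, T, U, V, W, X} → {N, R, S, T, U, V, W, X}.
Read 'y': {N, R, S, T, U, V, W, X} → {N, R, S, T, U, V, W, X}.
Read 'z': {N, R, S, T, U, V, W, X} → {P, R, S, T, U, V, W, X}.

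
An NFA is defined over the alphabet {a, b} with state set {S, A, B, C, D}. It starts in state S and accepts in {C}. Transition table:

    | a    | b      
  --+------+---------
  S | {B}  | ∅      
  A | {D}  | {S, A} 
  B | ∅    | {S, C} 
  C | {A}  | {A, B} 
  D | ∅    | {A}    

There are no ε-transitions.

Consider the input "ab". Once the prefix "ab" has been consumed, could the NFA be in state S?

Start in {S}.
Read 'a': S→{B}; now {B}.
Read 'b': B→{S, C}; now {S, C}.
State S is in {S, C}.

Yes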